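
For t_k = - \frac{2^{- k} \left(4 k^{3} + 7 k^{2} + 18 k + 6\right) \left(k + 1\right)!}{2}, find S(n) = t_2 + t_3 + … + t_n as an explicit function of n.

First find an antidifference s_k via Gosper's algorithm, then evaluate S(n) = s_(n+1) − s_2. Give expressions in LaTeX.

S(n) = 2^{- n - 1} \left(39 \cdot 2^{n} - 4 n^{4} n! - 19 n^{3} n! - 31 n^{2} n! - 20 n n! - 4 n!\right)

The ratio is (4*k**4 + 27*k**3 + 82*k**2 + 123*k + 70)/(2*(4*k**3 + 7*k**2 + 18*k + 6)).
So A=k/2 + 1 and B=1, with C=k**3 + 7*k**2/4 + 9*k/2 + 3/2.
Need (k/2 + 1)·f(k+1) − (1)·f(k) = k**3 + 7*k**2/4 + 9*k/2 + 3/2.
Degrees (1,0,3) ⇒ d ≤ 2.
Solving with deg f ≤ 2: f(k) = (4*k**2 - k - 1)/2.
R(k) = B(k−1)·f(k)/C(k) = 2*(4*k**2 - k - 1)/(4*k**3 + 7*k**2 + 18*k + 6); s_k = R·t_k = (-4*k**2 + k + 1)*factorial(k + 1)/2**k.
Check: Δs_k = -(4*k**3 + 7*k**2 + 18*k + 6)*factorial(k + 1)/(2*2**k). ✓
Evaluate: s_(n+1) = -2**(-n - 1)*(4*n**2 + 7*n + 2)*factorial(n + 2); subtract s_(2) = -39/2 ⇒ S(n) = 2**(-n - 1)*(39*2**n - 4*n**4*factorial(n) - 19*n**3*factorial(n) - 31*n**2*factorial(n) - 20*n*factorial(n) - 4*factorial(n)).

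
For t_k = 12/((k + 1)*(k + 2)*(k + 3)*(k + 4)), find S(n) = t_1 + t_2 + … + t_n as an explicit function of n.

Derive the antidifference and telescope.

S(n) = n*(n**2 + 9*n + 26)/(6*(n**3 + 9*n**2 + 26*n + 24))

Ratio r(k) = (k + 1)/(k + 5).
So A=k + 1 and B=k + 5, with C=1.
Need (k + 1)·f(k+1) − (k + 4)·f(k) = 1.
deg f ≤ 3 (via 1,1,0).
Solve for f: f(k) = k*(k**2 + 6*k + 11)/18 (degree 3 ≤ 3).
R(k) = B(k−1)·f(k)/C(k) = k*(k + 4)*(k**2 + 6*k + 11)/18; s_k = R·t_k = 2*k*(k**2 + 6*k + 11)/(3*(k + 1)*(k + 2)*(k + 3)).
Check: Δs_k = 12/(k**4 + 10*k**3 + 35*k**2 + 50*k + 24). ✓
Evaluate: s_(n+1) = 2*(n**3 + 9*n**2 + 26*n + 18)/(3*(n**3 + 9*n**2 + 26*n + 24)); subtract s_(1) = 1/2 ⇒ S(n) = n*(n**2 + 9*n + 26)/(6*(n**3 + 9*n**2 + 26*n + 24)).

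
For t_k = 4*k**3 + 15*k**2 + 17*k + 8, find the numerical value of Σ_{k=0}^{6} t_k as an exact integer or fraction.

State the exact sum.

Σ = 3542

r(k) = (4*k**3 + 27*k**2 + 59*k + 44)/(4*k**3 + 15*k**2 + 17*k + 8) after simplifying.
Gosper form: A/B · C(k+1)/C(k) with A=1, B=1, C=k**3 + 15*k**2/4 + 17*k/4 + 2.
f must satisfy (1)·f(k+1) − (1)·f(k) = k**3 + 15*k**2/4 + 17*k/4 + 2.
From deg A=0, deg B=0, deg C=3: d=4.
A polynomial solution: f(k) = k*(k**3 + 3*k**2 + 2*k + 2)/4.
Certificate R = B(k−1)f/C = k*(k**3 + 3*k**2 + 2*k + 2)/(4*k**3 + 15*k**2 + 17*k + 8) gives s_k = k*(k**3 + 3*k**2 + 2*k + 2).
Verify: 4*k**3 + 15*k**2 + 17*k + 8 matches t_k.
Telescoping: Σ = s_(7) − s_(0) = 3542 − (0) = 3542.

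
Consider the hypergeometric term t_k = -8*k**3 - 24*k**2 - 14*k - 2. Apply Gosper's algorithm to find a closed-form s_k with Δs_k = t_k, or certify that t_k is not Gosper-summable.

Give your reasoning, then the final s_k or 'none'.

s_k = k*(-2*k**3 - 4*k**2 + 3*k + 1)

Compute t_(k+1)/t_k: get (4*k**3 + 24*k**2 + 43*k + 24)/(4*k**3 + 12*k**2 + 7*k + 1).
A = 1, B = 1, C = k**3 + 3*k**2 + 7*k/4 + 1/4.
f must satisfy (1)·f(k+1) − (1)·f(k) = k**3 + 3*k**2 + 7*k/4 + 1/4.
Bound: deg f ≤ 4.
Solving with deg f ≤ 4: f(k) = k*(2*k**3 + 4*k**2 - 3*k - 1)/8.
Get s_k = R·t_k = k*(-2*k**3 - 4*k**2 + 3*k + 1) with R(k) = B(k−1)f(k)/C(k) = k*(2*k**3 + 4*k**2 - 3*k - 1)/(2*(2*k + 1)*(2*k**2 + 5*k + 1)).
Check: Δs_k = -8*k**3 - 24*k**2 - 14*k - 2. ✓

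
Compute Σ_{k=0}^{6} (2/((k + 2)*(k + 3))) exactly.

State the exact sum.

Compute t_(k+1)/t_k: get (k + 2)/(k + 4).
Normal form (A,B,C) = (k + 2, k + 4, 1).
Solve (k + 2)·f(k+1) − (k + 3)·f(k) = 1.
d = 1 from the (1,1,0) case.
Match coefficients ⇒ f(k) = k/2.
Get s_k = R·t_k = k/(k + 2) with R(k) = B(k−1)f(k)/C(k) = k*(k + 3)/2.
s_(k+1) − s_k = 2/(k**2 + 5*k + 6) = t_k.
Σ_(k=0)^(6) t_k = s_(7) − s_(0) = 7/9 − (0) = 7/9.

Σ = 7/9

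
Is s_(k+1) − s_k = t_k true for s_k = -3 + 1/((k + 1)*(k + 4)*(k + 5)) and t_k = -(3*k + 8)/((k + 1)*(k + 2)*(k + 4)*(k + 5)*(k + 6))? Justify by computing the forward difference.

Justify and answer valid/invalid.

s_(k+1) = -3 + 1/((k + 2)*(k + 5)*(k + 6))
s_(k+1) − s_k = ((k + 1)*(k + 4) - (k + 2)*(k + 6))/((k + 1)*(k + 2)*(k + 4)*(k + 5)*(k + 6))
(s_(k+1) − s_k) − t_k = 0

Valid — Δs_k = t_k.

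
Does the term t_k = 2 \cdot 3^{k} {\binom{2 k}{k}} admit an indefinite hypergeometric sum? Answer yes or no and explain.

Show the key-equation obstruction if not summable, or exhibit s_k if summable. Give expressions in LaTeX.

The ratio is 6*(2*k + 1)/(k + 1).
Gosper form: A/B · C(k+1)/C(k) with A=12*k + 6, B=k + 1, C=1.
Key eq: (12*k + 6)·f(k+1) = (k)·f(k) + (1).
From deg A=1, deg B=1, deg C=0: d=-1.
deg f ≤ -1 is impossible — no certificate.

No — t_k has no hypergeometric antidifference.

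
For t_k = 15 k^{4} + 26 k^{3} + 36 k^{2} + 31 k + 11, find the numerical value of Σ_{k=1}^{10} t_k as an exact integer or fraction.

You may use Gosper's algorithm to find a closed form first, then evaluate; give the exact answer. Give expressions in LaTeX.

Σ = 474320

Step 1: r(k) = (15*k**4 + 86*k**3 + 204*k**2 + 241*k + 119)/(15*k**4 + 26*k**3 + 36*k**2 + 31*k + 11).
Normal form (A,B,C) = (1, 1, k**4 + 26*k**3/15 + 12*k**2/5 + 31*k/15 + 11/15).
Set up (1)·f(k+1) − (1)·f(k) − (k**4 + 26*k**3/15 + 12*k**2/5 + 31*k/15 + 11/15) = 0.
deg f ≤ 5 (via 0,0,4).
Solving with deg f ≤ 5: f(k) = k*(3*k**4 - k**3 + 4*k**2 + 4*k + 1)/15.
Certificate R = B(k−1)f/C = k*(3*k**4 - k**3 + 4*k**2 + 4*k + 1)/(15*k**4 + 26*k**3 + 36*k**2 + 31*k + 11) gives s_k = k*(3*k**4 - k**3 + 4*k**2 + 4*k + 1).
Check: Δs_k = 15*k**4 + 26*k**3 + 36*k**2 + 31*k + 11. ✓
Sum = s_(11) − s_(1); s_(11) = 474331, s_(1) = 11 ⇒ 474320.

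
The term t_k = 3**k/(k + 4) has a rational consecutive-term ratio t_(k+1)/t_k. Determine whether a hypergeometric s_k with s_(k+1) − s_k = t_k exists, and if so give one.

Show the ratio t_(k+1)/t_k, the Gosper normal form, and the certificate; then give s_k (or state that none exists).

none — t_k is not Gosper-summable

Ratio r(k) = 3*(k + 4)/(k + 5).
Gosper form: A/B · C(k+1)/C(k) with A=3*k + 12, B=k + 5, C=1.
f must satisfy (3*k + 12)·f(k+1) − (k + 4)·f(k) = 1.
d = -1 from the (1,1,0) case.
d = -1 < 0 ⇒ no nonzero polynomial f; not summable.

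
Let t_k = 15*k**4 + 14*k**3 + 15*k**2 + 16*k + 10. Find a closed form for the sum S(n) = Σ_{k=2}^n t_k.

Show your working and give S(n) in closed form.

S(n) = 3*n**5 + 11*n**4 + 17*n**3 + 19*n**2 + 20*n - 70

Step 1: r(k) = (15*k**4 + 74*k**3 + 147*k**2 + 148*k + 70)/(15*k**4 + 14*k**3 + 15*k**2 + 16*k + 10).
Normal form (A,B,C) = (1, 1, k**4 + 14*k**3/15 + k**2 + 16*k/15 + 2/3).
Set up (1)·f(k+1) − (1)·f(k) − (k**4 + 14*k**3/15 + k**2 + 16*k/15 + 2/3) = 0.
Degrees (0,0,4) ⇒ d ≤ 5.
Match coefficients ⇒ f(k) = k*(3*k**4 - 4*k**3 + 3*k**2 + 4*k + 4)/15.
Certificate R = B(k−1)f/C = k*(3*k**4 - 4*k**3 + 3*k**2 + 4*k + 4)/(15*k**4 + 14*k**3 + 15*k**2 + 16*k + 10) gives s_k = k*(3*k**4 - 4*k**3 + 3*k**2 + 4*k + 4).
s_(k+1) − s_k = 15*k**4 + 14*k**3 + 15*k**2 + 16*k + 10 = t_k.
Evaluate: s_(n+1) = 3*n**5 + 11*n**4 + 17*n**3 + 19*n**2 + 20*n + 10; subtract s_(2) = 80 ⇒ S(n) = 3*n**5 + 11*n**4 + 17*n**3 + 19*n**2 + 20*n - 70.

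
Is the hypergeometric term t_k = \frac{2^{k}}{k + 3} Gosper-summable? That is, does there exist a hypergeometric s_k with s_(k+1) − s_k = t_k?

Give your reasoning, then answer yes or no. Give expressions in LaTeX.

The ratio is 2*(k + 3)/(k + 4).
Factor: A=2*k + 6; B=k + 4; C=1.
Set up (2*k + 6)·f(k+1) − (k + 3)·f(k) − (1) = 0.
Bound: deg f ≤ -1.
d = -1 < 0 ⇒ no nonzero polynomial f; not summable.

No — negative degree bound, so no certificate f.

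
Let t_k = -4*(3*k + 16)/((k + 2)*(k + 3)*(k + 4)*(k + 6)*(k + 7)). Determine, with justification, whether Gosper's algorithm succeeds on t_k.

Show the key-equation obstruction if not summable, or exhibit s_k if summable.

Yes. s_k = k*(-k**2 - 11*k - 36)/(9*(k**3 + 11*k**2 + 36*k + 36)).

t_(k+1)/t_k = (k + 2)*(k + 6)*(3*k + 19)/((k + 5)*(k + 8)*(3*k + 16)).
Take A(k)=k + 2, B(k)=k + 8, C(k)=k**2 + 31*k/3 + 80/3.
f must satisfy (k + 2)·f(k+1) − (k + 7)·f(k) = k**2 + 31*k/3 + 80/3.
d = 5 from the (1,1,2) case.
Coefficient equations give f(k) = k*(k + 4)*(k + 5)*(k**2 + 11*k + 36)/108.
Get s_k = R·t_k = k*(-k**2 - 11*k - 36)/(9*(k**3 + 11*k**2 + 36*k + 36)) with R(k) = B(k−1)f(k)/C(k) = k*(k + 4)*(k + 7)*(k**2 + 11*k + 36)/(36*(3*k + 16)).
Δs = 4*(-3*k - 16)/(k**5 + 22*k**4 + 185*k**3 + 740*k**2 + 1404*k + 1008), as required.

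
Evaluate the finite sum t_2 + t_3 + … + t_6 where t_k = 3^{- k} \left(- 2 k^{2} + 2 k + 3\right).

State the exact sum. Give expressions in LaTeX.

Σ = -227/243

Step 1: r(k) = (2*k**2 + 2*k - 3)/(3*(2*k**2 - 2*k - 3)).
A = 1/3, B = 1, C = k**2 - k - 3/2.
Set up (1/3)·f(k+1) − (1)·f(k) − (k**2 - k - 3/2) = 0.
Bound: deg f ≤ 2.
Coefficient equations give f(k) = -3*(k - 1)*(k + 1)/2.
So s_k = (B(k−1)f/C)·t_k = (-3*(k - 1)*(k + 1)/(2*k**2 - 2*k - 3))·t_k = 3**(1 - k)*(k**2 - 1).
s_(k+1) − s_k = (-2*k**2 + 2*k + 3)/3**k = t_k.
Sum = s_(7) − s_(2); s_(7) = 16/243, s_(2) = 1 ⇒ -227/243.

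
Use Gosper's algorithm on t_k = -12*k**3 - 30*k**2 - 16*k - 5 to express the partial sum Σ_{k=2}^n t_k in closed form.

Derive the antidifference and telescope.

r(k) = (12*k**3 + 66*k**2 + 112*k + 63)/(12*k**3 + 30*k**2 + 16*k + 5) after simplifying.
Factor: A=1; B=1; C=k**3 + 5*k**2/2 + 4*k/3 + 5/12.
f must satisfy (1)·f(k+1) − (1)·f(k) = k**3 + 5*k**2/2 + 4*k/3 + 5/12.
Degrees (0,0,3) ⇒ d ≤ 4.
Solve for f: f(k) = k*(3*k**3 + 4*k**2 - 4*k + 2)/12 (degree 4 ≤ 4).
So s_k = (B(k−1)f/C)·t_k = (k*(3*k**3 + 4*k**2 - 4*k + 2)/(12*k**3 + 30*k**2 + 16*k + 5))·t_k = k*(-3*k**3 - 4*k**2 + 4*k - 2).
Check: Δs_k = -12*k**3 - 30*k**2 - 16*k - 5. ✓
Σ_(k=2)^n t_k = s_(n+1) − s_(2) = (-3*n**4 - 16*n**3 - 26*n**2 - 18*n - 5) − (-68), i.e. -3*n**4 - 16*n**3 - 26*n**2 - 18*n + 63.

S(n) = -3*n**4 - 16*n**3 - 26*n**2 - 18*n + 63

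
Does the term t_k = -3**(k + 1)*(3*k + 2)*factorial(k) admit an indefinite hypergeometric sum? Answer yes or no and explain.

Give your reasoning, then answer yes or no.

Yes. s_k = -3**(k + 1)*factorial(k).

r(k) = 3*(k + 1)*(3*k + 5)/(3*k + 2) after simplifying.
Factor: A=3*k + 3; B=1; C=k + 2/3.
Key eq: (3*k + 3)·f(k+1) = (1)·f(k) + (k + 2/3).
Degrees (1,0,1) ⇒ d ≤ 0.
Match coefficients ⇒ f(k) = 1/3.
So s_k = (B(k−1)f/C)·t_k = (1/(3*k + 2))·t_k = -3**(k + 1)*factorial(k).
s_(k+1) − s_k = -3**(k + 1)*(3*k + 2)*factorial(k) = t_k.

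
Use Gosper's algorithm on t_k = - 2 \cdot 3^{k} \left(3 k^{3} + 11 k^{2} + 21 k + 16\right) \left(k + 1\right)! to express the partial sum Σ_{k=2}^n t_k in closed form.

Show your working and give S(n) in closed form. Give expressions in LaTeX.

S(n) = - 6 \cdot 3^{n} n^{4} n! - 30 \cdot 3^{n} n^{3} n! - 66 \cdot 3^{n} n^{2} n! - 78 \cdot 3^{n} n n! - 36 \cdot 3^{n} n! + 648

Compute t_(k+1)/t_k: get 3*(3*k**4 + 26*k**3 + 92*k**2 + 155*k + 102)/(3*k**3 + 11*k**2 + 21*k + 16).
Take A(k)=3*k + 6, B(k)=1, C(k)=k**3 + 11*k**2/3 + 7*k + 16/3.
f must satisfy (3*k + 6)·f(k+1) − (1)·f(k) = k**3 + 11*k**2/3 + 7*k + 16/3.
Degrees (1,0,3) ⇒ d ≤ 2.
A polynomial solution: f(k) = (k**2 + 2)/3.
R(k) = B(k−1)·f(k)/C(k) = (k**2 + 2)/(3*k**3 + 11*k**2 + 21*k + 16); s_k = R·t_k = -2*3**k*(k**2 + 2)*factorial(k + 1).
Verify: -2*3**k*(3*k**3 + 11*k**2 + 21*k + 16)*factorial(k + 1) matches t_k.
s_(n+1) = -6*3**n*(n**2 + 2*n + 3)*factorial(n + 2) and s_(2) = -648, so S(n) = -6*3**n*n**4*factorial(n) - 30*3**n*n**3*factorial(n) - 66*3**n*n**2*factorial(n) - 78*3**n*n*factorial(n) - 36*3**n*factorial(n) + 648.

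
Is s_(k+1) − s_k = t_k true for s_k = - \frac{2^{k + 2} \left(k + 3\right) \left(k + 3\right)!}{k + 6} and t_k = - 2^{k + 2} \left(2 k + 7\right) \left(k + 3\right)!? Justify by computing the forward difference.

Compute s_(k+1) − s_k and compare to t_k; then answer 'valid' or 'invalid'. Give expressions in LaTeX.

Invalid: residual \frac{12 \cdot 2^{k} \left(2 k^{2} + 19 k + 41\right) \left(k + 3\right)!}{\left(k + 6\right) \left(k + 7\right)} ≠ 0.

s_(k+1) = -2**(k + 3)*(k + 4)*factorial(k + 4)/(k + 7)
s_(k+1) − s_k = -2**(k + 2)*(2*k**3 + 27*k**2 + 118*k + 171)*factorial(k + 3)/((k + 6)*(k + 7))
(s_(k+1) − s_k) − t_k = 12*2**k*(2*k**2 + 19*k + 41)*factorial(k + 3)/((k + 6)*(k + 7))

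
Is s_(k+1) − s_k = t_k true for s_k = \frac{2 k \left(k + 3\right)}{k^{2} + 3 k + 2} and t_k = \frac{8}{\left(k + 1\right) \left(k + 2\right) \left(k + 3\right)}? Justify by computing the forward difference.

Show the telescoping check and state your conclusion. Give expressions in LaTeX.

valid (s_(k+1) − s_k reduces to t_k)

s_(k+1) = 2*(k + 1)*(k + 4)/(3*k + (k + 1)**2 + 5)
s_(k+1) − s_k = 8/(k**3 + 6*k**2 + 11*k + 6)
(s_(k+1) − s_k) − t_k = 0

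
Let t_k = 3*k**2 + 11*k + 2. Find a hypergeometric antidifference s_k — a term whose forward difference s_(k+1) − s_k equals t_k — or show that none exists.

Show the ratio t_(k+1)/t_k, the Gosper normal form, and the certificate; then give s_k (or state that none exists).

s_k = k*(k**2 + 4*k - 3)

Step 1: r(k) = (3*k**2 + 17*k + 16)/(3*k**2 + 11*k + 2).
So A=1 and B=1, with C=k**2 + 11*k/3 + 2/3.
Set up (1)·f(k+1) − (1)·f(k) − (k**2 + 11*k/3 + 2/3) = 0.
Bound: deg f ≤ 3.
Solving with deg f ≤ 3: f(k) = k*(k**2 + 4*k - 3)/3.
So s_k = (B(k−1)f/C)·t_k = (k*(k**2 + 4*k - 3)/(3*k**2 + 11*k + 2))·t_k = k*(k**2 + 4*k - 3).
Verify: 3*k**2 + 11*k + 2 matches t_k.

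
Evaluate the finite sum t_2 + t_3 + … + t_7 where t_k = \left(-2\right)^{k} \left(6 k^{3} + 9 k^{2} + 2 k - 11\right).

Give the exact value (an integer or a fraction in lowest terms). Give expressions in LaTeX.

Compute t_(k+1)/t_k: get 2*(-6*k**3 - 27*k**2 - 38*k - 6)/(6*k**3 + 9*k**2 + 2*k - 11).
Gosper form: A/B · C(k+1)/C(k) with A=-2, B=1, C=k**3 + 3*k**2/2 + k/3 - 11/6.
Need (-2)·f(k+1) − (1)·f(k) = k**3 + 3*k**2/2 + k/3 - 11/6.
From deg A=0, deg B=0, deg C=3: d=3.
Match coefficients ⇒ f(k) = -(2*k**3 - k**2 - 2*k - 3)/6.
Get s_k = R·t_k = (-2)**k*(-2*k**3 + k**2 + 2*k + 3) with R(k) = B(k−1)f(k)/C(k) = -(2*k**3 - k**2 - 2*k - 3)/(6*k**3 + 9*k**2 + 2*k - 11).
Δs = (-2)**k*(6*k**3 + 9*k**2 + 2*k - 11), as required.
Telescoping: Σ = s_(8) − s_(2) = -240896 − (-20) = -240876.

Σ = -240876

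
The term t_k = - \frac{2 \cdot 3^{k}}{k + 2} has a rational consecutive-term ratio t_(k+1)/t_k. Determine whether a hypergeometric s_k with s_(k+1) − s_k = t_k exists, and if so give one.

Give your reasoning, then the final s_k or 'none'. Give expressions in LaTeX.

none (Gosper's algorithm certifies no s_k)

r(k) = 3*(k + 2)/(k + 3) after simplifying.
Gosper form: A/B · C(k+1)/C(k) with A=3*k + 6, B=k + 3, C=1.
Set up (3*k + 6)·f(k+1) − (k + 2)·f(k) − (1) = 0.
deg f ≤ -1 (via 1,1,0).
Bound -1 < 0, so the key equation has no polynomial solution.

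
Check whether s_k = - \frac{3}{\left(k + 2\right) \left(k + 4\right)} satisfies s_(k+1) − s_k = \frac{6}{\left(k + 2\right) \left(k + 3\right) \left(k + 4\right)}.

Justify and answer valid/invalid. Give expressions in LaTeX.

s_(k+1) = -3/((k + 3)*(k + 5))
s_(k+1) − s_k = 3*(2*k + 7)/(k**4 + 14*k**3 + 71*k**2 + 154*k + 120)
(s_(k+1) − s_k) − t_k = -9/(k**4 + 14*k**3 + 71*k**2 + 154*k + 120)

Invalid: residual - \frac{9}{k^{4} + 14 k^{3} + 71 k^{2} + 154 k + 120} ≠ 0.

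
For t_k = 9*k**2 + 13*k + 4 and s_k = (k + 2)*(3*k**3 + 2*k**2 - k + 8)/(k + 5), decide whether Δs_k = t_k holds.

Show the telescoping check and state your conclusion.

Invalid: residual 6*(-3*k**3 - 28*k**2 - 35*k - 6)/(k**2 + 11*k + 30) ≠ 0.

s_(k+1) = (k + 3)*(-k + 3*(k + 1)**3 + 2*(k + 1)**2 + 7)/(k + 6)
s_(k+1) − s_k = (9*k**4 + 94*k**3 + 249*k**2 + 224*k + 84)/(k**2 + 11*k + 30)
(s_(k+1) − s_k) − t_k = 6*(-3*k**3 - 28*k**2 - 35*k - 6)/(k**2 + 11*k + 30)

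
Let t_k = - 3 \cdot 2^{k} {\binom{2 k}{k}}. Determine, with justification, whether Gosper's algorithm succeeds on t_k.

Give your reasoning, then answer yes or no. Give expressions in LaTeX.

Ratio r(k) = 4*(2*k + 1)/(k + 1).
Normal form (A,B,C) = (8*k + 4, k + 1, 1).
Need (8*k + 4)·f(k+1) − (k)·f(k) = 1.
d = -1 from the (1,1,0) case.
Negative degree bound (-1): no f exists, t_k not Gosper-summable.

No; the degree bound rules out any f.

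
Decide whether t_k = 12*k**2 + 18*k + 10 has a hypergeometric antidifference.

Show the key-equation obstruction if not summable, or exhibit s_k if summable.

t_(k+1)/t_k = (6*k**2 + 21*k + 20)/(6*k**2 + 9*k + 5).
Factor: A=1; B=1; C=k**2 + 3*k/2 + 5/6.
Set up (1)·f(k+1) − (1)·f(k) − (k**2 + 3*k/2 + 5/6) = 0.
Degrees (0,0,2) ⇒ d ≤ 3.
A polynomial solution: f(k) = k*(4*k**2 + 3*k + 3)/12.
Get s_k = R·t_k = k*(4*k**2 + 3*k + 3) with R(k) = B(k−1)f(k)/C(k) = k*(4*k**2 + 3*k + 3)/(2*(6*k**2 + 9*k + 5)).
Verify: 12*k**2 + 18*k + 10 matches t_k.

Yes. s_k = k*(4*k**2 + 3*k + 3).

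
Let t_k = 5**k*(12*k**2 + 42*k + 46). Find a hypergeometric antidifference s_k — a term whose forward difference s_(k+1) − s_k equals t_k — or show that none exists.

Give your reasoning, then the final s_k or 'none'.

The ratio is 5*(6*k**2 + 33*k + 50)/(6*k**2 + 21*k + 23).
So A=5 and B=1, with C=k**2 + 7*k/2 + 23/6.
Key eq: (5)·f(k+1) = (1)·f(k) + (k**2 + 7*k/2 + 23/6).
deg f ≤ 2 (via 0,0,2).
Coefficient equations give f(k) = (3*k**2 + 3*k + 4)/12.
Get s_k = R·t_k = 5**k*(3*k**2 + 3*k + 4) with R(k) = B(k−1)f(k)/C(k) = (3*k**2 + 3*k + 4)/(2*(6*k**2 + 21*k + 23)).
Check: Δs_k = 5**k*(12*k**2 + 42*k + 46). ✓

s_k = 5**k*(3*k**2 + 3*k + 4)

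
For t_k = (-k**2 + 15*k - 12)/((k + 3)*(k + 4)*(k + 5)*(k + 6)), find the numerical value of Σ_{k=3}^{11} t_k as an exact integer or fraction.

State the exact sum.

Σ = 283/9520

t_(k+1)/t_k = -(k + 3)*(15*k - (k + 1)**2 + 3)/((k + 7)*(k**2 - 15*k + 12)).
Gosper form: A/B · C(k+1)/C(k) with A=k + 3, B=k + 7, C=k**2 - 15*k + 12.
Solve (k + 3)·f(k+1) − (k + 6)·f(k) = k**2 - 15*k + 12.
d = 3 from the (1,1,2) case.
Solve for f: f(k) = k*(k - 41)*(k - 7)/60 (degree 3 ≤ 3).
Certificate R = B(k−1)f/C = k*(k - 41)*(k - 7)*(k + 6)/(60*(k**2 - 15*k + 12)) gives s_k = k*(-k**2 + 48*k - 287)/(60*(k + 3)*(k + 4)*(k + 5)).
Check: Δs_k = (-k**2 + 15*k - 12)/(k**4 + 18*k**3 + 119*k**2 + 342*k + 360). ✓
Telescoping: Σ = s_(12) − s_(3) = 29/4080 − (-19/840) = 283/9520.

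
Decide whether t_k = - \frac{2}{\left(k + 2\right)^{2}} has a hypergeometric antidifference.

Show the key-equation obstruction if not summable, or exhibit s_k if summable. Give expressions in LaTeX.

No — t_k has no hypergeometric antidifference.

The ratio is (k + 2)**2/(k + 3)**2.
Gosper form: A/B · C(k+1)/C(k) with A=k**2 + 4*k + 4, B=k**2 + 6*k + 9, C=1.
Set up (k**2 + 4*k + 4)·f(k+1) − (k**2 + 4*k + 4)·f(k) − (1) = 0.
Degrees (2,2,0) ⇒ d ≤ 0.
Put f(k) = c0: A·f(k+1) − B(k−1)·f(k) − C = -1; need -1 = 0 — inconsistent ⇒ no f, not summable.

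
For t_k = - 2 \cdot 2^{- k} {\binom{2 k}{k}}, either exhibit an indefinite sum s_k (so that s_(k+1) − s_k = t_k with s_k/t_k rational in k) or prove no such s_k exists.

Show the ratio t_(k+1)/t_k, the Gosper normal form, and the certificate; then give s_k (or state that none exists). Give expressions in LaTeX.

none (Gosper's algorithm certifies no s_k)

r(k) = (2*k + 1)/(k + 1) after simplifying.
Normal form (A,B,C) = (2*k + 1, k + 1, 1).
Need (2*k + 1)·f(k+1) − (k)·f(k) = 1.
deg f ≤ -1 (via 1,1,0).
deg f ≤ -1 is impossible — no certificate.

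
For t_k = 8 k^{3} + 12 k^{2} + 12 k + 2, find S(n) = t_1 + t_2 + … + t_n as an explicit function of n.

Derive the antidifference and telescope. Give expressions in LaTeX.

S(n) = 2 n \left(n^{3} + 4 n^{2} + 7 n + 5\right)

t_(k+1)/t_k = (4*k**3 + 18*k**2 + 30*k + 17)/(4*k**3 + 6*k**2 + 6*k + 1).
A = 1, B = 1, C = k**3 + 3*k**2/2 + 3*k/2 + 1/4.
Set up (1)·f(k+1) − (1)·f(k) − (k**3 + 3*k**2/2 + 3*k/2 + 1/4) = 0.
Degrees (0,0,3) ⇒ d ≤ 4.
Solve for f: f(k) = k*(k**3 + k - 1)/4 (degree 4 ≤ 4).
Certificate R = B(k−1)f/C = k*(k**3 + k - 1)/(4*k**3 + 6*k**2 + 6*k + 1) gives s_k = 2*k*(k**3 + k - 1).
Δs = 8*k**3 + 12*k**2 + 12*k + 2, as required.
Telescope: S(n) = s_(n+1) − s_(1) = 2*n**4 + 8*n**3 + 14*n**2 + 10*n + 2 − (2) = 2*n*(n**3 + 4*n**2 + 7*n + 5).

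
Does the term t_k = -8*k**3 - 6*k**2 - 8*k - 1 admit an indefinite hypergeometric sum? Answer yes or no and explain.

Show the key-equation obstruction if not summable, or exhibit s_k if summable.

Yes. s_k = k*(-2*k**3 + 2*k**2 - 3*k + 2).

Ratio r(k) = (8*k**3 + 30*k**2 + 44*k + 23)/(8*k**3 + 6*k**2 + 8*k + 1).
Take A(k)=1, B(k)=1, C(k)=k**3 + 3*k**2/4 + k + 1/8.
f must satisfy (1)·f(k+1) − (1)·f(k) = k**3 + 3*k**2/4 + k + 1/8.
d = 4 from the (0,0,3) case.
Solving with deg f ≤ 4: f(k) = k*(2*k**3 - 2*k**2 + 3*k - 2)/8.
R(k) = B(k−1)·f(k)/C(k) = k*(2*k**3 - 2*k**2 + 3*k - 2)/(8*k**3 + 6*k**2 + 8*k + 1); s_k = R·t_k = k*(-2*k**3 + 2*k**2 - 3*k + 2).
s_(k+1) − s_k = -8*k**3 - 6*k**2 - 8*k - 1 = t_k.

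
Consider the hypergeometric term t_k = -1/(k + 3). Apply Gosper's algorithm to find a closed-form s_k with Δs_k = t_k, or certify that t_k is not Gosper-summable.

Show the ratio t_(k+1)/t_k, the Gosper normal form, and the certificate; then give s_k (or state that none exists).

Compute t_(k+1)/t_k: get (k + 3)/(k + 4).
Take A(k)=k + 3, B(k)=k + 4, C(k)=1.
Key eq: (k + 3)·f(k+1) = (k + 3)·f(k) + (1).
From deg A=1, deg B=1, deg C=0: d=0.
Write f(k) = c0. Then LHS − RHS = -1, requiring -1 = 0: contradictory. No certificate.

none — t_k is not Gosper-summable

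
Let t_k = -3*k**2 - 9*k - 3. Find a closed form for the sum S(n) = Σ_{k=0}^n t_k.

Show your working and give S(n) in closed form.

S(n) = -n**3 - 6*n**2 - 8*n - 3

Compute t_(k+1)/t_k: get (k**2 + 5*k + 5)/(k**2 + 3*k + 1).
Factor: A=1; B=1; C=k**2 + 3*k + 1.
Need (1)·f(k+1) − (1)·f(k) = k**2 + 3*k + 1.
From deg A=0, deg B=0, deg C=2: d=3.
Match coefficients ⇒ f(k) = k*(k**2 + 3*k - 1)/3.
Then R = B(k−1)f/C = k*(k**2 + 3*k - 1)/(3*(k**2 + 3*k + 1)), so s_k = R(k)·t_k = k*(-k**2 - 3*k + 1).
Δs = -3*k**2 - 9*k - 3, as required.
s_(n+1) = -n**3 - 6*n**2 - 8*n - 3 and s_(0) = 0, so S(n) = -n**3 - 6*n**2 - 8*n - 3.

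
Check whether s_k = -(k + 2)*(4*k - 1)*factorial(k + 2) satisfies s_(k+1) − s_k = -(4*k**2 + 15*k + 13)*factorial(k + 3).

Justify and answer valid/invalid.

s_(k+1) = -(k + 3)*(4*k + 3)*factorial(k + 3)
s_(k+1) − s_k = -(4*k**3 + 23*k**2 + 47*k + 29)*factorial(k + 2)
(s_(k+1) − s_k) − t_k = (4*k**2 + 11*k + 10)*factorial(k + 2)

Invalid: residual (4*k**2 + 11*k + 10)*factorial(k + 2) ≠ 0.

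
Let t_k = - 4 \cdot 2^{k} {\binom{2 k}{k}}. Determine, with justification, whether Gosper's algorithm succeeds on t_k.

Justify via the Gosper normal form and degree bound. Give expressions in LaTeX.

Ratio r(k) = 4*(2*k + 1)/(k + 1).
Normal form (A,B,C) = (8*k + 4, k + 1, 1).
Solve (8*k + 4)·f(k+1) − (k)·f(k) = 1.
Bound: deg f ≤ -1.
deg f ≤ -1 is impossible — no certificate.

No — t_k has no hypergeometric antidifference.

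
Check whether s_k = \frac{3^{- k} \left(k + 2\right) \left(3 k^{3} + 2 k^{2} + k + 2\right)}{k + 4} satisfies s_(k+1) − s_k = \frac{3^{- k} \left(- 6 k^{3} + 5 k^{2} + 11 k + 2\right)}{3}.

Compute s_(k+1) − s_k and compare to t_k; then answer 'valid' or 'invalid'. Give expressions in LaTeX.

Invalid: residual \frac{2 \cdot 3^{- k} \left(6 k^{4} + 28 k^{3} - 25 k^{2} - 43 k - 2\right)}{3 \left(k^{2} + 9 k + 20\right)} ≠ 0.

s_(k+1) = (k + 3)*(k + 3*(k + 1)**3 + 2*(k + 1)**2 + 3)/(3*3**k*(k + 5))
s_(k+1) − s_k = (-6*k**5 - 37*k**4 - 8*k**3 + 151*k**2 + 152*k + 36)/(3*3**k*(k**2 + 9*k + 20))
(s_(k+1) − s_k) − t_k = 2*(6*k**4 + 28*k**3 - 25*k**2 - 43*k - 2)/(3*3**k*(k**2 + 9*k + 20))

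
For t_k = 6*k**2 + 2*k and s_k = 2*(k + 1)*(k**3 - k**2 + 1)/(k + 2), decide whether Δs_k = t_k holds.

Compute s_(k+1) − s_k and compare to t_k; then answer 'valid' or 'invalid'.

s_(k+1) = 2*(k + 2)*((k + 1)**3 - (k + 1)**2 + 1)/(k + 3)
s_(k+1) − s_k = 2*(3*k**4 + 14*k**3 + 15*k**2 + 4*k + 1)/(k**2 + 5*k + 6)
(s_(k+1) − s_k) − t_k = 2*(-2*k**3 - 8*k**2 - 2*k + 1)/(k**2 + 5*k + 6)

Invalid: residual 2*(-2*k**3 - 8*k**2 - 2*k + 1)/(k**2 + 5*k + 6) ≠ 0.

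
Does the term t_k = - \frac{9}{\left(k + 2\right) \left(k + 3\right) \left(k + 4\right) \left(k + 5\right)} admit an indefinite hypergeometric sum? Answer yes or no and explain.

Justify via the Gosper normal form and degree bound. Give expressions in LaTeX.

Compute t_(k+1)/t_k: get (k + 2)/(k + 6).
Take A(k)=k + 2, B(k)=k + 6, C(k)=1.
Set up (k + 2)·f(k+1) − (k + 5)·f(k) − (1) = 0.
Degrees (1,1,0) ⇒ d ≤ 3.
A polynomial solution: f(k) = k*(k**2 + 9*k + 26)/72.
Get s_k = R·t_k = k*(-k**2 - 9*k - 26)/(8*(k + 2)*(k + 3)*(k + 4)) with R(k) = B(k−1)f(k)/C(k) = k*(k + 5)*(k**2 + 9*k + 26)/72.
Verify: -9/(k**4 + 14*k**3 + 71*k**2 + 154*k + 120) matches t_k.

Yes. s_k = \frac{k \left(- k^{2} - 9 k - 26\right)}{8 \left(k + 2\right) \left(k + 3\right) \left(k + 4\right)}.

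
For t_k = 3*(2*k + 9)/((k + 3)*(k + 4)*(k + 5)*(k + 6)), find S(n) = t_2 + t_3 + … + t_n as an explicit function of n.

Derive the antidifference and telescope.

S(n) = 3*(n**2 + 10*n - 11)/(35*(n**2 + 10*n + 24))

Ratio r(k) = (k + 3)*(2*k + 11)/((k + 7)*(2*k + 9)).
Take A(k)=k + 3, B(k)=k + 7, C(k)=k + 9/2.
Solve (k + 3)·f(k+1) − (k + 6)·f(k) = k + 9/2.
deg f ≤ 3 (via 1,1,1).
Solving with deg f ≤ 3: f(k) = k*(k + 4)*(k + 8)/30.
Then R = B(k−1)f/C = k*(k + 4)*(k + 6)*(k + 8)/(15*(2*k + 9)), so s_k = R(k)·t_k = k*(k + 8)/(5*(k**2 + 8*k + 15)).
Check: Δs_k = 3*(2*k + 9)/(k**4 + 18*k**3 + 119*k**2 + 342*k + 360). ✓
Evaluate: s_(n+1) = (n**2 + 10*n + 9)/(5*(n**2 + 10*n + 24)); subtract s_(2) = 4/35 ⇒ S(n) = 3*(n**2 + 10*n - 11)/(35*(n**2 + 10*n + 24)).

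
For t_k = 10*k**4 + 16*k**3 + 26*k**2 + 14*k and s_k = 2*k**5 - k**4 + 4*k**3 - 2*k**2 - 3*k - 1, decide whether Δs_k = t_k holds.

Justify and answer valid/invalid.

valid; difference matches t_k

s_(k+1) = 2*k**5 + 9*k**4 + 20*k**3 + 24*k**2 + 11*k - 1
s_(k+1) − s_k = 2*k*(5*k**3 + 8*k**2 + 13*k + 7)
(s_(k+1) − s_k) − t_k = 0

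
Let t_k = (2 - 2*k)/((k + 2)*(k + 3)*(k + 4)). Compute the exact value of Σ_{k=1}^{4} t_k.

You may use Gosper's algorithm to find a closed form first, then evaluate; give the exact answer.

Σ = -3/56

The ratio is k*(k + 2)/((k - 1)*(k + 5)).
Factor: A=k + 2; B=k + 5; C=k - 1.
f must satisfy (k + 2)·f(k+1) − (k + 4)·f(k) = k - 1.
From deg A=1, deg B=1, deg C=1: d=2.
Match coefficients ⇒ f(k) = k*(k - 7)/12.
R(k) = B(k−1)·f(k)/C(k) = k*(k - 7)*(k + 4)/(12*(k - 1)); s_k = R·t_k = -k*(k - 7)/(6*(k + 2)*(k + 3)).
s_(k+1) − s_k = 2*(1 - k)/(k**3 + 9*k**2 + 26*k + 24) = t_k.
Evaluate s at k=5 and k=1: 5/168 and 1/12; difference -3/56.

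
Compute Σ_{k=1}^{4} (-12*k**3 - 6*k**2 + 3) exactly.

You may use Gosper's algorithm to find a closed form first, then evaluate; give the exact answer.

Compute t_(k+1)/t_k: get (4*(k + 1)**3 + 2*(k + 1)**2 - 1)/(4*k**3 + 2*k**2 - 1).
Factor: A=1; B=1; C=k**3 + k**2/2 - 1/4.
Need (1)·f(k+1) − (1)·f(k) = k**3 + k**2/2 - 1/4.
Degrees (0,0,3) ⇒ d ≤ 4.
Solve for f: f(k) = k*(3*k**3 - 4*k**2 - 2)/12 (degree 4 ≤ 4).
Then R = B(k−1)f/C = k*(3*k**3 - 4*k**2 - 2)/(3*(2*k - 1)*(2*k**2 + 2*k + 1)), so s_k = R(k)·t_k = k*(-3*k**3 + 4*k**2 + 2).
Check: Δs_k = -12*k**3 - 6*k**2 + 3. ✓
Σ_(k=1)^(4) t_k = s_(5) − s_(1) = -1365 − (3) = -1368.

Σ = -1368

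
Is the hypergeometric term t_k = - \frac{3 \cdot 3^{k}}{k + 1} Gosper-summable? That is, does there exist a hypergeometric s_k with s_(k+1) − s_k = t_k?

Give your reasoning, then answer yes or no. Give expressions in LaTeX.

t_(k+1)/t_k = 3*(k + 1)/(k + 2).
Factor: A=3*k + 3; B=k + 2; C=1.
Key eq: (3*k + 3)·f(k+1) = (k + 1)·f(k) + (1).
deg f ≤ -1 (via 1,1,0).
Bound -1 < 0, so the key equation has no polynomial solution.

No — key equation has no polynomial f.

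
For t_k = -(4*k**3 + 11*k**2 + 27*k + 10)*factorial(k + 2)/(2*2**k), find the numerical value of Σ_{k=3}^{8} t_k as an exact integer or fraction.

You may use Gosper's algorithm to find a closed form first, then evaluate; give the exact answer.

Compute t_(k+1)/t_k: get (4*k**4 + 35*k**3 + 130*k**2 + 235*k + 156)/(2*(4*k**3 + 11*k**2 + 27*k + 10)).
Factor: A=k/2 + 3/2; B=1; C=k**3 + 11*k**2/4 + 27*k/4 + 5/2.
f must satisfy (k/2 + 3/2)·f(k+1) − (1)·f(k) = k**3 + 11*k**2/4 + 27*k/4 + 5/2.
From deg A=1, deg B=0, deg C=3: d=2.
Match coefficients ⇒ f(k) = (4*k**2 - k + 1)/2.
So s_k = (B(k−1)f/C)·t_k = (2*(4*k**2 - k + 1)/(4*k**3 + 11*k**2 + 27*k + 10))·t_k = -(4*k**2 - k + 1)*factorial(k + 2)/2**k.
Verify: -(4*k**3 + 11*k**2 + 27*k + 10)*factorial(k + 2)/(2*2**k) matches t_k.
Evaluate s at k=9 and k=3: -24636150 and -510; difference -24635640.

Σ = -24635640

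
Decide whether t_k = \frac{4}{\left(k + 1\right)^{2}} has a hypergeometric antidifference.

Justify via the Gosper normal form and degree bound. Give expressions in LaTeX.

Step 1: r(k) = (k + 1)**2/(k + 2)**2.
So A=k**2 + 2*k + 1 and B=k**2 + 4*k + 4, with C=1.
Need (k**2 + 2*k + 1)·f(k+1) − (k**2 + 2*k + 1)·f(k) = 1.
deg f ≤ 0 (via 2,2,0).
f = c0 ⇒ A·f(k+1) − B(k−1)·f(k) − C = -1. The system {-1 = 0} is inconsistent; no antidifference.

No — the linear system for f has no solution.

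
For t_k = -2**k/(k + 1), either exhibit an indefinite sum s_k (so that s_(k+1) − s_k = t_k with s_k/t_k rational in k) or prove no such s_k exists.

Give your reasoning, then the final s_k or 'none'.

Compute t_(k+1)/t_k: get 2*(k + 1)/(k + 2).
Gosper form: A/B · C(k+1)/C(k) with A=2*k + 2, B=k + 2, C=1.
Key eq: (2*k + 2)·f(k+1) = (k + 1)·f(k) + (1).
From deg A=1, deg B=1, deg C=0: d=-1.
Negative degree bound (-1): no f exists, t_k not Gosper-summable.

none — t_k is not Gosper-summable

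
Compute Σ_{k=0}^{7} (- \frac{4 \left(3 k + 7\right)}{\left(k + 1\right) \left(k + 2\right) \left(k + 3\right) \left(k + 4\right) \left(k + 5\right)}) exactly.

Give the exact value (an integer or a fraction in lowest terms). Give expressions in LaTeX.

Compute t_(k+1)/t_k: get (k + 1)*(3*k + 10)/((k + 6)*(3*k + 7)).
Factor: A=k + 1; B=k + 6; C=k + 7/3.
Solve (k + 1)·f(k+1) − (k + 5)·f(k) = k + 7/3.
d = 4 from the (1,1,1) case.
A polynomial solution: f(k) = k*(k + 2)*(k**2 + 8*k + 19)/36.
Get s_k = R·t_k = k*(-k**2 - 8*k - 19)/(3*(k**3 + 8*k**2 + 19*k + 12)) with R(k) = B(k−1)f(k)/C(k) = k*(k + 2)*(k + 5)*(k**2 + 8*k + 19)/(12*(3*k + 7)).
s_(k+1) − s_k = 4*(-3*k - 7)/(k**5 + 15*k**4 + 85*k**3 + 225*k**2 + 274*k + 120) = t_k.
Sum = s_(8) − s_(0); s_(8) = -98/297, s_(0) = 0 ⇒ -98/297.

Σ = -98/297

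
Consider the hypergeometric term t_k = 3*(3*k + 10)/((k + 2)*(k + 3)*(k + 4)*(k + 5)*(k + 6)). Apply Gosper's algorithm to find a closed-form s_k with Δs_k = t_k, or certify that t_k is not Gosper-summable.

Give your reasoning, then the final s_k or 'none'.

s_k = 3*k*(k**2 + 11*k + 38)/(40*(k**3 + 11*k**2 + 38*k + 40))

Ratio r(k) = (k + 2)*(3*k + 13)/((k + 7)*(3*k + 10)).
Gosper form: A/B · C(k+1)/C(k) with A=k + 2, B=k + 7, C=k + 10/3.
Set up (k + 2)·f(k+1) − (k + 6)·f(k) − (k + 10/3) = 0.
d = 4 from the (1,1,1) case.
Coefficient equations give f(k) = k*(k + 3)*(k**2 + 11*k + 38)/120.
So s_k = (B(k−1)f/C)·t_k = (k*(k + 3)*(k + 6)*(k**2 + 11*k + 38)/(40*(3*k + 10)))·t_k = 3*k*(k**2 + 11*k + 38)/(40*(k**3 + 11*k**2 + 38*k + 40)).
Verify: 3*(3*k + 10)/(k**5 + 20*k**4 + 155*k**3 + 580*k**2 + 1044*k + 720) matches t_k.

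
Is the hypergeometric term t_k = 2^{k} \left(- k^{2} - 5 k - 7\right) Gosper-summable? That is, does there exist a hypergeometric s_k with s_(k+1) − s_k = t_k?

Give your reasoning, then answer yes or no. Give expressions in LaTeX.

Step 1: r(k) = 2*(k**2 + 7*k + 13)/(k**2 + 5*k + 7).
So A=2 and B=1, with C=k**2 + 5*k + 7.
Solve (2)·f(k+1) − (1)·f(k) = k**2 + 5*k + 7.
d = 2 from the (0,0,2) case.
Solve for f: f(k) = k**2 + k + 3 (degree 2 ≤ 2).
Get s_k = R·t_k = 2**k*(-k**2 - k - 3) with R(k) = B(k−1)f(k)/C(k) = (k**2 + k + 3)/(k**2 + 5*k + 7).
Check: Δs_k = 2**k*(-k**2 - 5*k - 7). ✓

Yes. s_k = 2^{k} \left(- k^{2} - k - 3\right).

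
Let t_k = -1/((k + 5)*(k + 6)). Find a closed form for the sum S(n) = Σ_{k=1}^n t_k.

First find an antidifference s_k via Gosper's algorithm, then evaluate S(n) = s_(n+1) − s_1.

Compute t_(k+1)/t_k: get (k + 5)/(k + 7).
So A=k + 5 and B=k + 7, with C=1.
f must satisfy (k + 5)·f(k+1) − (k + 6)·f(k) = 1.
Degrees (1,1,0) ⇒ d ≤ 1.
A polynomial solution: f(k) = k/5.
So s_k = (B(k−1)f/C)·t_k = (k*(k + 6)/5)·t_k = -k/(5*k + 25).
Δs = -1/(k**2 + 11*k + 30), as required.
s_(n+1) = (-n - 1)/(5*(n + 6)) and s_(1) = -1/30, so S(n) = -n/(6*n + 36).

S(n) = -n/(6*n + 36)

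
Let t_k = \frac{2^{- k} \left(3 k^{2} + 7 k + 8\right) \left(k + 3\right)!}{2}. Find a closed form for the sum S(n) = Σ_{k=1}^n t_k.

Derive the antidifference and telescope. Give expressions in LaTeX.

The ratio is (k + 4)*(7*k + 3*(k + 1)**2 + 15)/(2*(3*k**2 + 7*k + 8)).
So A=k/2 + 2 and B=1, with C=k**2 + 7*k/3 + 8/3.
f must satisfy (k/2 + 2)·f(k+1) − (1)·f(k) = k**2 + 7*k/3 + 8/3.
d = 1 from the (1,0,2) case.
Match coefficients ⇒ f(k) = 2*(3*k - 2)/3.
R(k) = B(k−1)·f(k)/C(k) = 2*(3*k - 2)/(3*k**2 + 7*k + 8); s_k = R·t_k = (3*k - 2)*factorial(k + 3)/2**k.
s_(k+1) − s_k = (3*k**2 + 7*k + 8)*factorial(k + 3)/(2*2**k) = t_k.
s_(n+1) = 2**(-n - 1)*(3*n + 1)*factorial(n + 4) and s_(1) = 12, so S(n) = -12 + 3*n*factorial(n + 4)/(2*2**n) + factorial(n + 4)/(2*2**n).

S(n) = -12 + \frac{3 \cdot 2^{- n} n \left(n + 4\right)!}{2} + \frac{2^{- n} \left(n + 4\right)!}{2}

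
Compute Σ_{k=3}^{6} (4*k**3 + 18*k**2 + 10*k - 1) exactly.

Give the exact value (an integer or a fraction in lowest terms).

Step 1: r(k) = (4*k**3 + 30*k**2 + 58*k + 31)/(4*k**3 + 18*k**2 + 10*k - 1).
Factor: A=1; B=1; C=k**3 + 9*k**2/2 + 5*k/2 - 1/4.
f must satisfy (1)·f(k+1) − (1)·f(k) = k**3 + 9*k**2/2 + 5*k/2 - 1/4.
Degrees (0,0,3) ⇒ d ≤ 4.
Coefficient equations give f(k) = k*(k**3 + 4*k**2 - 3*k - 3)/4.
R(k) = B(k−1)·f(k)/C(k) = k*(k**3 + 4*k**2 - 3*k - 3)/(4*k**3 + 18*k**2 + 10*k - 1); s_k = R·t_k = k*(k**3 + 4*k**2 - 3*k - 3).
Verify: 4*k**3 + 18*k**2 + 10*k - 1 matches t_k.
Σ_(k=3)^(6) t_k = s_(7) − s_(3) = 3605 − (153) = 3452.

Σ = 3452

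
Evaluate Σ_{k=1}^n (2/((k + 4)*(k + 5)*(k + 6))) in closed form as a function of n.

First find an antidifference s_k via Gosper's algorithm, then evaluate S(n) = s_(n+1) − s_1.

S(n) = n*(n + 11)/(30*(n**2 + 11*n + 30))

t_(k+1)/t_k = (k + 4)/(k + 7).
Factor: A=k + 4; B=k + 7; C=1.
Set up (k + 4)·f(k+1) − (k + 6)·f(k) − (1) = 0.
d = 2 from the (1,1,0) case.
Coefficient equations give f(k) = k*(k + 9)/40.
Certificate R = B(k−1)f/C = k*(k + 6)*(k + 9)/40 gives s_k = k*(k + 9)/(20*(k + 4)*(k + 5)).
Δs = 2/(k**3 + 15*k**2 + 74*k + 120), as required.
Evaluate: s_(n+1) = (n**2 + 11*n + 10)/(20*(n**2 + 11*n + 30)); subtract s_(1) = 1/60 ⇒ S(n) = n*(n + 11)/(30*(n**2 + 11*n + 30)).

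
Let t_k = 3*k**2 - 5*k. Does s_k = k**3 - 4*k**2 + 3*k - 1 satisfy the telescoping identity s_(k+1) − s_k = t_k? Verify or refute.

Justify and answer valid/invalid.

s_(k+1) = k**3 - k**2 - 2*k - 1
s_(k+1) − s_k = k*(3*k - 5)
(s_(k+1) − s_k) − t_k = 0

valid; difference matches t_k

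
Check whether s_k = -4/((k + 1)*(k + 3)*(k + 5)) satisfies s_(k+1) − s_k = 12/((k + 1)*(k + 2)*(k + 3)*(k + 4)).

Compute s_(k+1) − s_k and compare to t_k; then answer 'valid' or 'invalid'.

Invalid: residual 12*(-4*k - 19)/(k**6 + 21*k**5 + 175*k**4 + 735*k**3 + 1624*k**2 + 1764*k + 720) ≠ 0.

s_(k+1) = -4/((k + 2)*(k + 4)*(k + 6))
s_(k+1) − s_k = 12*(k**2 + 7*k + 11)/(k**6 + 21*k**5 + 175*k**4 + 735*k**3 + 1624*k**2 + 1764*k + 720)
(s_(k+1) − s_k) − t_k = 12*(-4*k - 19)/(k**6 + 21*k**5 + 175*k**4 + 735*k**3 + 1624*k**2 + 1764*k + 720)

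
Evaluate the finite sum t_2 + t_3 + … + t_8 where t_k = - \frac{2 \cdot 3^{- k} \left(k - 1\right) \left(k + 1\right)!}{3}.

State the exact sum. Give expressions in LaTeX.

r(k) = k*(k + 2)/(3*(k - 1)) after simplifying.
Take A(k)=k/3 + 2/3, B(k)=1, C(k)=k - 1.
f must satisfy (k/3 + 2/3)·f(k+1) − (1)·f(k) = k - 1.
Bound: deg f ≤ 0.
Match coefficients ⇒ f(k) = 3.
Get s_k = R·t_k = -2*factorial(k + 1)/3**k with R(k) = B(k−1)f(k)/C(k) = 3/(k - 1).
Check: Δs_k = -2*(k - 1)*factorial(k + 1)/(3*3**k). ✓
Telescoping: Σ = s_(9) − s_(2) = -89600/243 − (-4/3) = -89276/243.

Σ = -89276/243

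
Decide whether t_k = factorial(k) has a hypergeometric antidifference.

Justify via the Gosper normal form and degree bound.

Ratio r(k) = k + 1.
A = k + 1, B = 1, C = 1.
Key eq: (k + 1)·f(k+1) = (1)·f(k) + (1).
From deg A=1, deg B=0, deg C=0: d=-1.
Negative degree bound (-1): no f exists, t_k not Gosper-summable.

No — key equation has no polynomial f.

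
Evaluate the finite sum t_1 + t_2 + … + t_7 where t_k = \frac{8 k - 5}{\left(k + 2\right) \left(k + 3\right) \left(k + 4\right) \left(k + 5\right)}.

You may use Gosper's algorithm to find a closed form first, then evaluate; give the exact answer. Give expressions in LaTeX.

t_(k+1)/t_k = (k + 2)*(8*k + 3)/((k + 6)*(8*k - 5)).
Take A(k)=k + 2, B(k)=k + 6, C(k)=k - 5/8.
Need (k + 2)·f(k+1) − (k + 5)·f(k) = k - 5/8.
Degrees (1,1,1) ⇒ d ≤ 3.
A polynomial solution: f(k) = k*(k - 5)*(k + 14)/192.
R(k) = B(k−1)·f(k)/C(k) = k*(k - 5)*(k + 5)*(k + 14)/(24*(8*k - 5)); s_k = R·t_k = k*(k**2 + 9*k - 70)/(24*(k + 2)*(k + 3)*(k + 4)).
s_(k+1) − s_k = (8*k - 5)/(k**4 + 14*k**3 + 71*k**2 + 154*k + 120) = t_k.
Σ_(k=1)^(7) t_k = s_(8) − s_(1) = 1/60 − (-1/24) = 7/120.

Σ = 7/120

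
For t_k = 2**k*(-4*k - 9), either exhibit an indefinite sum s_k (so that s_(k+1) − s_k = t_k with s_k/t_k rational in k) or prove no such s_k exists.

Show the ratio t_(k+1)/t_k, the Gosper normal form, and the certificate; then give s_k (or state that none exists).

Step 1: r(k) = 2*(4*k + 13)/(4*k + 9).
Gosper form: A/B · C(k+1)/C(k) with A=2, B=1, C=k + 9/4.
f must satisfy (2)·f(k+1) − (1)·f(k) = k + 9/4.
deg f ≤ 1 (via 0,0,1).
Solve for f: f(k) = (4*k + 1)/4 (degree 1 ≤ 1).
Get s_k = R·t_k = 2**k*(-4*k - 1) with R(k) = B(k−1)f(k)/C(k) = (4*k + 1)/(4*k + 9).
s_(k+1) − s_k = 2**k*(-4*k - 9) = t_k.

s_k = 2**k*(-4*k - 1)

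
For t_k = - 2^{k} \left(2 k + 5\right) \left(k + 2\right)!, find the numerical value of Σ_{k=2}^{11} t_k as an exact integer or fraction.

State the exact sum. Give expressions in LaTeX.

Ratio r(k) = 2*(k + 3)*(2*k + 7)/(2*k + 5).
Gosper form: A/B · C(k+1)/C(k) with A=2*k + 6, B=1, C=k + 5/2.
Need (2*k + 6)·f(k+1) − (1)·f(k) = k + 5/2.
From deg A=1, deg B=0, deg C=1: d=0.
Match coefficients ⇒ f(k) = 1/2.
Get s_k = R·t_k = -2**k*factorial(k + 2) with R(k) = B(k−1)f(k)/C(k) = 1/(2*k + 5).
s_(k+1) − s_k = -2**k*(2*k + 5)*factorial(k + 2) = t_k.
Σ_(k=2)^(11) t_k = s_(12) − s_(2) = -357082280755200 − (-96) = -357082280755104.

Σ = -357082280755104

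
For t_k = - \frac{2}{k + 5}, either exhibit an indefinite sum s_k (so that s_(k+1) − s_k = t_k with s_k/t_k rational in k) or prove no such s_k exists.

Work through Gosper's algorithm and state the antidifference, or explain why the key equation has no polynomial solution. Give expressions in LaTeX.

t_(k+1)/t_k = (k + 5)/(k + 6).
Factor: A=k + 5; B=k + 6; C=1.
f must satisfy (k + 5)·f(k+1) − (k + 5)·f(k) = 1.
d = 0 from the (1,1,0) case.
Write f(k) = c0. Then LHS − RHS = -1, requiring -1 = 0: contradictory. No certificate.

not Gosper-summable; s_k does not exist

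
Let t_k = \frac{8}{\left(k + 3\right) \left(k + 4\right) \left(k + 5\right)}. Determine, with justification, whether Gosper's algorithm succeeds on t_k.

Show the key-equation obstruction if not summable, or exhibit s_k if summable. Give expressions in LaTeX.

The ratio is (k + 3)/(k + 6).
Take A(k)=k + 3, B(k)=k + 6, C(k)=1.
Need (k + 3)·f(k+1) − (k + 5)·f(k) = 1.
d = 2 from the (1,1,0) case.
Solve for f: f(k) = k*(k + 7)/24 (degree 2 ≤ 2).
R(k) = B(k−1)·f(k)/C(k) = k*(k + 5)*(k + 7)/24; s_k = R·t_k = k*(k + 7)/(3*(k + 3)*(k + 4)).
s_(k+1) − s_k = 8/(k**3 + 12*k**2 + 47*k + 60) = t_k.

Yes. s_k = \frac{k \left(k + 7\right)}{3 \left(k + 3\right) \left(k + 4\right)}.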